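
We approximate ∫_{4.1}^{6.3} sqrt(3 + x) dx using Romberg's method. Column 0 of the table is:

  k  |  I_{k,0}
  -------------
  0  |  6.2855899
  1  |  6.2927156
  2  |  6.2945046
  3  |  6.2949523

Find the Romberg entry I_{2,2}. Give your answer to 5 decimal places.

I_{1,1} = 6.2927156 + (6.2927156 − 6.2855899)/3 = 6.2950908
I_{2,1} = 6.2945046 + (6.2945046 − 6.2927156)/3 = 6.2951009
I_{2,2} = (16·6.2951009 − 6.2950908) / 15 = 6.2951016

6.29510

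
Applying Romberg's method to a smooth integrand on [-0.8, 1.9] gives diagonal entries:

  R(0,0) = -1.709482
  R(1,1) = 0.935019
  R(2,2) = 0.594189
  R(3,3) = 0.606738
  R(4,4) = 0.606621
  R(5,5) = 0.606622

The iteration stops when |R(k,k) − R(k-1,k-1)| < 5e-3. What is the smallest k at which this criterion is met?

k = 4

|R(1,1) − R(0,0)| = 2.644501 ≥ 5e-3
|R(2,2) − R(1,1)| = 0.340830 ≥ 5e-3
|R(3,3) − R(2,2)| = 0.012549 ≥ 5e-3
|R(4,4) − R(3,3)| = 0.000117 < 5e-3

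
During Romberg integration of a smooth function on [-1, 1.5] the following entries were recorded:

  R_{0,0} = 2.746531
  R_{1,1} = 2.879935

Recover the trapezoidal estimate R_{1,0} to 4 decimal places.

2.8466

From R_{1,1} = (4·R_{1,0} − R_{0,0})/3, solve for R_{1,0}:
4·R_{1,0} = 3·2.879935 + 2.746531 = 11.386336
R_{1,0} = 2.846584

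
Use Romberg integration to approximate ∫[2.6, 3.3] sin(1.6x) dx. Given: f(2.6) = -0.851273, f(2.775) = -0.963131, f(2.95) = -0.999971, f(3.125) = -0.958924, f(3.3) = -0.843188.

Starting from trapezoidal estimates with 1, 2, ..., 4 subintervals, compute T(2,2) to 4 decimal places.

-0.6640

T(0,0) (trapezoid, 1 panel, h=0.7000): -0.593061
T(1,0) (trapezoid, 2 panels, h=0.3500): -0.646521
T(2,0) (trapezoid, 4 panels, h=0.1750): -0.659620
T(1,1) = -0.646521 + (-0.646521 − (-0.593061))/3 = -0.664341
T(2,1) = -0.659620 + (-0.659620 − (-0.646521))/3 = -0.663986
T(2,2) = -0.663986 + (-0.663986 − (-0.664341))/15 = -0.663962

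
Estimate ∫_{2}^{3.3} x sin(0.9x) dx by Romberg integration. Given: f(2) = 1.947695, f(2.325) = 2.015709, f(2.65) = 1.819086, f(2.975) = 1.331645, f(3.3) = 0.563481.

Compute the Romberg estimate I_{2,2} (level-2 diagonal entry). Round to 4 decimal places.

2.1164

I_{0,0} (trapezoid, 1 panel, h=1.3000): 1.632264
I_{1,0} (trapezoid, 2 panels, h=0.6500): 1.998538
I_{2,0} (trapezoid, 4 panels, h=0.3250): 2.087159
I_{1,1} = 1.998538 + (1.998538 − 1.632264)/3 = 2.120629
I_{2,1} = 2.087159 + (2.087159 − 1.998538)/3 = 2.116699
I_{2,2} = 2.116699 + (2.116699 − 2.120629)/15 = 2.116437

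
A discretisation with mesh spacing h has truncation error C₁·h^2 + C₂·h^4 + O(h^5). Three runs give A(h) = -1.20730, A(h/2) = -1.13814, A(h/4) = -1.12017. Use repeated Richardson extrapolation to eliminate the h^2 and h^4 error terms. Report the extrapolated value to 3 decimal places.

-1.114

First eliminate the h^2 term (factor 2^2 = 4):
  B₁ = (4·(-1.13814) − (-1.20730))/3 = -1.11509
  B₂ = (4·(-1.12017) − (-1.13814))/3 = -1.11418
Then eliminate the h^4 term (factor 2^4 = 16):
  (16·(-1.11418) − (-1.11509))/15 = -1.11412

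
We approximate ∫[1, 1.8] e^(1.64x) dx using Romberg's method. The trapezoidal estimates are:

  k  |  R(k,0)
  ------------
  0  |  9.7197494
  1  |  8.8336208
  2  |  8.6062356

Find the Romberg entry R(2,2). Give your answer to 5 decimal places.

Richardson extrapolation on the trapezoidal column (denominator 4−1=3):
R(1,1) = (4·8.8336208 − 9.7197494) / 3 = 8.5382446
R(2,1) = 8.6062356 + (8.6062356 − 8.8336208)/3 = 8.5304405
R(2,2) = (16·8.5304405 − 8.5382446) / 15 = 8.5299202

8.52992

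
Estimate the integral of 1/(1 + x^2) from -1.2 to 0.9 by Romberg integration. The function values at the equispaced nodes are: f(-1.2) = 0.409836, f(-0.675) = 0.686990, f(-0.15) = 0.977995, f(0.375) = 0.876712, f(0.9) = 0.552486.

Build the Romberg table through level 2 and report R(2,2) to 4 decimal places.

1.5986

R(0,0) (trapezoid, 1 panel, h=2.1000): 1.010438
R(1,0) (trapezoid, 2 panels, h=1.0500): 1.532114
R(2,0) (trapezoid, 4 panels, h=0.5250): 1.587000
R(1,1) = 1.532114 + (1.532114 − 1.010438)/3 = 1.706006
R(2,1) = 1.587000 + (1.587000 − 1.532114)/3 = 1.605295
R(2,2) = 1.605295 + (1.605295 − 1.706006)/15 = 1.598581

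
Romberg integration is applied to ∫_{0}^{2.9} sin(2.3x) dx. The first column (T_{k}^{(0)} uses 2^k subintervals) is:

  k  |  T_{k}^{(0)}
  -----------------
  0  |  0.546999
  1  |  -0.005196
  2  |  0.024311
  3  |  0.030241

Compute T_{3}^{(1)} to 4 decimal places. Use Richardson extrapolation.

0.0322

T_{3}^{(1)} = 0.030241 + (0.030241 − 0.024311)/3 = 0.032218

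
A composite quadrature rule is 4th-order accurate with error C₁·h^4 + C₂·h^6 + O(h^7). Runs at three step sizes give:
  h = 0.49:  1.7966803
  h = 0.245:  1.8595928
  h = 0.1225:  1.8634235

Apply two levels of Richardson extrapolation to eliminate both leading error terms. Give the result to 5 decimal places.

1.86368

First eliminate the h^4 term (factor 2^4 = 16):
  B₁ = (16·1.8595928 − 1.7966803)/15 = 1.8637870
  B₂ = (16·1.8634235 − 1.8595928)/15 = 1.8636789
Then eliminate the h^6 term (factor 2^6 = 64):
  (64·1.8636789 − 1.8637870)/63 = 1.8636772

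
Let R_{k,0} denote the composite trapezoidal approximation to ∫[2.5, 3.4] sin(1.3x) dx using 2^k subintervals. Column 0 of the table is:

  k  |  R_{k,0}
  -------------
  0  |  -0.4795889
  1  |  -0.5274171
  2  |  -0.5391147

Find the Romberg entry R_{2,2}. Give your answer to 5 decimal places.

-0.54299

Richardson extrapolation on the trapezoidal column (denominator 4−1=3):
R_{1,1} = -0.5274171 + (-0.5274171 − (-0.4795889))/3 = -0.5433598
R_{2,1} = -0.5391147 + (-0.5391147 − (-0.5274171))/3 = -0.5430139
R_{2,2} = -0.5430139 + (-0.5430139 − (-0.5433598))/15 = -0.5429908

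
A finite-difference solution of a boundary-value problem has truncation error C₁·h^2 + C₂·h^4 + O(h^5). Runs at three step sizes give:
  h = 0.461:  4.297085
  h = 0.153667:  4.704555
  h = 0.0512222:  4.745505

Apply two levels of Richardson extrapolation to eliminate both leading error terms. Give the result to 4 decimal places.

First eliminate the h^2 term (factor 3^2 = 9):
  B₁ = (9·4.704555 − 4.297085)/8 = 4.755489
  B₂ = (9·4.745505 − 4.704555)/8 = 4.750624
Then eliminate the h^4 term (factor 3^4 = 81):
  (81·4.750624 − 4.755489)/80 = 4.750563

4.7506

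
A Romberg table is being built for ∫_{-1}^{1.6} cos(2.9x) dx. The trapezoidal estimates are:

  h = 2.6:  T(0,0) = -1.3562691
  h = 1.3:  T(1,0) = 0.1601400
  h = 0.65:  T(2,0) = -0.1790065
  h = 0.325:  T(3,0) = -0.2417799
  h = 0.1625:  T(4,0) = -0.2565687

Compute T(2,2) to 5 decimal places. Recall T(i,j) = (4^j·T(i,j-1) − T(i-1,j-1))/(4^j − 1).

-0.35590

Richardson extrapolation on the trapezoidal column (denominator 4−1=3):
T(1,1) = (4·0.1601400 − (-1.3562691)) / 3 = 0.6656097
T(2,1) = -0.1790065 + (-0.1790065 − 0.1601400)/3 = -0.2920553
T(2,2) = -0.2920553 + (-0.2920553 − 0.6656097)/15 = -0.3558996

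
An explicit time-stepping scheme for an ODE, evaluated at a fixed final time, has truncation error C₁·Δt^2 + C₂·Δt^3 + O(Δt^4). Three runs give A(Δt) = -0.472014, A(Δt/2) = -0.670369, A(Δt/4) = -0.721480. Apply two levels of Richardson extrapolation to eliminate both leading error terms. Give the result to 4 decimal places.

-0.7388

First eliminate the Δt^2 term (factor 2^2 = 4):
  B₁ = (4·(-0.670369) − (-0.472014))/3 = -0.736487
  B₂ = (4·(-0.721480) − (-0.670369))/3 = -0.738517
Then eliminate the Δt^3 term (factor 2^3 = 8):
  (8·(-0.738517) − (-0.736487))/7 = -0.738807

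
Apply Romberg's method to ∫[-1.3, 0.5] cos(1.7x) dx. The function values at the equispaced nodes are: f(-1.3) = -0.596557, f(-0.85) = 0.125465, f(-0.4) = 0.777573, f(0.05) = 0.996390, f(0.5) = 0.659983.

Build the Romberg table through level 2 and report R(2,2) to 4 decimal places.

0.9135

R(0,0) (trapezoid, 1 panel, h=1.8000): 0.057083
R(1,0) (trapezoid, 2 panels, h=0.9000): 0.728357
R(2,0) (trapezoid, 4 panels, h=0.4500): 0.869013
R(1,1) = 0.728357 + (0.728357 − 0.057083)/3 = 0.952115
R(2,1) = 0.869013 + (0.869013 − 0.728357)/3 = 0.915898
R(2,2) = 0.915898 + (0.915898 − 0.952115)/15 = 0.913484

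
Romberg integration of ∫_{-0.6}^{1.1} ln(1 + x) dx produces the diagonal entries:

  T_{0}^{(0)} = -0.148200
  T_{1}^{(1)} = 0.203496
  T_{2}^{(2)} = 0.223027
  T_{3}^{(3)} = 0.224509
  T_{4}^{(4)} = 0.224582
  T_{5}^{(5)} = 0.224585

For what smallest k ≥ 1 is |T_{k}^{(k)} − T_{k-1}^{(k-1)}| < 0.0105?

|T_{1}^{(1)} − T_{0}^{(0)}| = 0.351696 ≥ 0.0105
|T_{2}^{(2)} − T_{1}^{(1)}| = 0.019531 ≥ 0.0105
|T_{3}^{(3)} − T_{2}^{(2)}| = 0.001482 < 0.0105

k = 3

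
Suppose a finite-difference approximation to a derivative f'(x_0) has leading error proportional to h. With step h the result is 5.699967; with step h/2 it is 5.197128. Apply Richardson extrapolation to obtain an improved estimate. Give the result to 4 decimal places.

Extrapolated value = (2·A(h/2) − A(h)) / (2 − 1)
= (2·5.197128 − 5.699967) / 1
= 4.694289 / 1 = 4.694289

4.6943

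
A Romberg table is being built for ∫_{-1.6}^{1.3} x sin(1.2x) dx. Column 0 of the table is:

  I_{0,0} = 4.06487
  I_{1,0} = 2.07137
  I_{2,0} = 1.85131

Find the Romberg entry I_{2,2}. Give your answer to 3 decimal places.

1.803

Richardson extrapolation on the trapezoidal column (denominator 4−1=3):
I_{1,1} = (4·2.07137 − 4.06487) / 3 = 1.40687
I_{2,1} = 1.85131 + (1.85131 − 2.07137)/3 = 1.77796
I_{2,2} = 1.77796 + (1.77796 − 1.40687)/15 = 1.80270
(Column j=1 coincides with Simpson's rule on the same nodes.)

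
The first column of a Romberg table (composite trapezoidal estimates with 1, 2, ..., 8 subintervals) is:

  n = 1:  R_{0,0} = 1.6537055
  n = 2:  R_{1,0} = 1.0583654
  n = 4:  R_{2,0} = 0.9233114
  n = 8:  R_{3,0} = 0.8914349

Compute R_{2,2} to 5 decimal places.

0.87952

Richardson extrapolation on the trapezoidal column (denominator 4−1=3):
R_{1,1} = (4·1.0583654 − 1.6537055) / 3 = 0.8599187
R_{2,1} = (4·0.9233114 − 1.0583654) / 3 = 0.8782934
R_{2,2} = 0.8782934 + (0.8782934 − 0.8599187)/15 = 0.8795184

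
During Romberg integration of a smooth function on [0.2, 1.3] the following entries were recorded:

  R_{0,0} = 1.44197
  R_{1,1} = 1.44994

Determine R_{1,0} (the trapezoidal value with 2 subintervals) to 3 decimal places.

From R_{1,1} = (4·R_{1,0} − R_{0,0})/3, solve for R_{1,0}:
4·R_{1,0} = 3·1.44994 + 1.44197 = 5.79179
R_{1,0} = 1.44795

1.448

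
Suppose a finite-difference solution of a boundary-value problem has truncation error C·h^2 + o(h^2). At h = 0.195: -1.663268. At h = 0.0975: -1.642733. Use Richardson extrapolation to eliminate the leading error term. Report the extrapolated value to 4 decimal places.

-1.6359

The leading error scales as h^2; refining by a factor of 2 reduces it by 2^2 = 4.
Extrapolated value = (4·A(h/2) − A(h)) / (4 − 1)
= (4·(-1.642733) − (-1.663268)) / 3
= -4.907664 / 3 = -1.635888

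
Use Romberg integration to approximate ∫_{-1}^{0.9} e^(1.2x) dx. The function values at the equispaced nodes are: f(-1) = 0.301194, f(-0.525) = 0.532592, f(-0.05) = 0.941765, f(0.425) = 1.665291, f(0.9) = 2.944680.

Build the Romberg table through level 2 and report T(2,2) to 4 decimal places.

2.2030

T(0,0) (trapezoid, 1 panel, h=1.9000): 3.083580
T(1,0) (trapezoid, 2 panels, h=0.9500): 2.436467
T(2,0) (trapezoid, 4 panels, h=0.4750): 2.262228
T(1,1) = 2.436467 + (2.436467 − 3.083580)/3 = 2.220763
T(2,1) = 2.262228 + (2.262228 − 2.436467)/3 = 2.204148
T(2,2) = 2.204148 + (2.204148 − 2.220763)/15 = 2.203040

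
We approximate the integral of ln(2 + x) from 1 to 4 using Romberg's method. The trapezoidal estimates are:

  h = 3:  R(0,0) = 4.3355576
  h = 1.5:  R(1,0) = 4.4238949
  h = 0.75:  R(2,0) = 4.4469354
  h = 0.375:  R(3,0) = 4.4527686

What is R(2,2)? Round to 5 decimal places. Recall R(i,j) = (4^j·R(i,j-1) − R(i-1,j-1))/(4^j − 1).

4.45470

Richardson extrapolation on the trapezoidal column (denominator 4−1=3):
R(1,1) = 4.4238949 + (4.4238949 − 4.3355576)/3 = 4.4533407
R(2,1) = (4·4.4469354 − 4.4238949) / 3 = 4.4546156
R(2,2) = 4.4546156 + (4.4546156 − 4.4533407)/15 = 4.4547006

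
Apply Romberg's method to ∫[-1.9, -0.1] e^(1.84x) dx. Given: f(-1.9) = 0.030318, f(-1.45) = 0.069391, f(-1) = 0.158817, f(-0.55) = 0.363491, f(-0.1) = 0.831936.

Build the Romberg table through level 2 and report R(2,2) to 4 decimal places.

0.4359

R(0,0) (trapezoid, 1 panel, h=1.8000): 0.776029
R(1,0) (trapezoid, 2 panels, h=0.9000): 0.530950
R(2,0) (trapezoid, 4 panels, h=0.4500): 0.460272
R(1,1) = 0.530950 + (0.530950 − 0.776029)/3 = 0.449257
R(2,1) = 0.460272 + (0.460272 − 0.530950)/3 = 0.436713
R(2,2) = 0.436713 + (0.436713 − 0.449257)/15 = 0.435877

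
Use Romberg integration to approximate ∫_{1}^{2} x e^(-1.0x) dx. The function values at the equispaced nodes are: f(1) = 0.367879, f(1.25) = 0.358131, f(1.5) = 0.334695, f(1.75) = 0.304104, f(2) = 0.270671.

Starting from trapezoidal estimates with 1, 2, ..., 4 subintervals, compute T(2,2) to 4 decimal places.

0.3298

T(0,0) (trapezoid, 1 panel, h=1.0000): 0.319275
T(1,0) (trapezoid, 2 panels, h=0.5000): 0.326985
T(2,0) (trapezoid, 4 panels, h=0.2500): 0.329051
T(1,1) = 0.326985 + (0.326985 − 0.319275)/3 = 0.329555
T(2,1) = 0.329051 + (0.329051 − 0.326985)/3 = 0.329740
T(2,2) = 0.329740 + (0.329740 − 0.329555)/15 = 0.329752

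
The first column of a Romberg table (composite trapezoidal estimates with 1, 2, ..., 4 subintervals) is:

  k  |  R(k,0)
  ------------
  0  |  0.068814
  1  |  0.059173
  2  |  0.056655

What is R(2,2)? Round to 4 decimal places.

Richardson extrapolation on the trapezoidal column (denominator 4−1=3):
R(1,1) = (4·0.059173 − 0.068814) / 3 = 0.055959
R(2,1) = (4·0.056655 − 0.059173) / 3 = 0.055816
R(2,2) = 0.055816 + (0.055816 − 0.055959)/15 = 0.055806

0.0558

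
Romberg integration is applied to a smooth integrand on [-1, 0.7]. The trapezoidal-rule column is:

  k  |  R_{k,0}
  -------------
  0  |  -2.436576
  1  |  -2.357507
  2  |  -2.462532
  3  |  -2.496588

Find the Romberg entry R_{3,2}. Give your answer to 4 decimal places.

-2.5086

Richardson extrapolation on the trapezoidal column (denominator 4−1=3):
R_{2,1} = (4·(-2.462532) − (-2.357507)) / 3 = -2.497540
R_{3,1} = -2.496588 + (-2.496588 − (-2.462532))/3 = -2.507940
R_{3,2} = -2.507940 + (-2.507940 − (-2.497540))/15 = -2.508633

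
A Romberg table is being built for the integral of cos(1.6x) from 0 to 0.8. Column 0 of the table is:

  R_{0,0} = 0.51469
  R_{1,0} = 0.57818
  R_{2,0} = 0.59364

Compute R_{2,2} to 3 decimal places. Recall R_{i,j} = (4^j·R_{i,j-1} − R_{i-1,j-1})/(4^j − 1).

Richardson extrapolation on the trapezoidal column (denominator 4−1=3):
R_{1,1} = 0.57818 + (0.57818 − 0.51469)/3 = 0.59934
R_{2,1} = 0.59364 + (0.59364 − 0.57818)/3 = 0.59879
R_{2,2} = 0.59879 + (0.59879 − 0.59934)/15 = 0.59875

0.599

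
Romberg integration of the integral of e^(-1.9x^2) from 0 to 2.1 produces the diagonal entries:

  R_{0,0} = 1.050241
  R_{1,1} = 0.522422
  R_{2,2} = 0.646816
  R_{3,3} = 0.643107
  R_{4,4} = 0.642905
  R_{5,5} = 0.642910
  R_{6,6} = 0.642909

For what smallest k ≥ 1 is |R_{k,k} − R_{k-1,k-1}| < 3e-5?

k = 5

|R_{1,1} − R_{0,0}| = 0.527819 ≥ 3e-5
|R_{2,2} − R_{1,1}| = 0.124394 ≥ 3e-5
|R_{3,3} − R_{2,2}| = 0.003709 ≥ 3e-5
|R_{4,4} − R_{3,3}| = 0.000202 ≥ 3e-5
|R_{5,5} − R_{4,4}| = 0.000005 < 3e-5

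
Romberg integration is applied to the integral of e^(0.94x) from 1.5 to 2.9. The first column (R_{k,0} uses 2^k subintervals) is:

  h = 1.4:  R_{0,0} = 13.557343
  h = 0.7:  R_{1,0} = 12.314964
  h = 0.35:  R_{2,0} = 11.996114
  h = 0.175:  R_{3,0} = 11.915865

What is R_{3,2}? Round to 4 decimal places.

R_{2,1} = (4·11.996114 − 12.314964) / 3 = 11.889831
R_{3,1} = (4·11.915865 − 11.996114) / 3 = 11.889115
R_{3,2} = 11.889115 + (11.889115 − 11.889831)/15 = 11.889067

11.8891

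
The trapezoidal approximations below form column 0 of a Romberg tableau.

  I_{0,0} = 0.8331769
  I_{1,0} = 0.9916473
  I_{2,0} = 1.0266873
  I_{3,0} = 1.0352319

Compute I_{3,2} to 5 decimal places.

Richardson extrapolation on the trapezoidal column (denominator 4−1=3):
I_{2,1} = (4·1.0266873 − 0.9916473) / 3 = 1.0383673
I_{3,1} = (4·1.0352319 − 1.0266873) / 3 = 1.0380801
I_{3,2} = (16·1.0380801 − 1.0383673) / 15 = 1.0380610

1.03806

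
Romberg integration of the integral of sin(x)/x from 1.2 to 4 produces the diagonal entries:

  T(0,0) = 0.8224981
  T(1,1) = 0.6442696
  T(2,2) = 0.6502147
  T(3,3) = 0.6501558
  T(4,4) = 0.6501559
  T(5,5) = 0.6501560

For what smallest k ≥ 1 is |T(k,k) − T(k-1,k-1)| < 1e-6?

k = 4

|T(1,1) − T(0,0)| = 0.1782285 ≥ 1e-6
|T(2,2) − T(1,1)| = 0.0059451 ≥ 1e-6
|T(3,3) − T(2,2)| = 0.0000589 ≥ 1e-6
|T(4,4) − T(3,3)| = 0.0000001 < 1e-6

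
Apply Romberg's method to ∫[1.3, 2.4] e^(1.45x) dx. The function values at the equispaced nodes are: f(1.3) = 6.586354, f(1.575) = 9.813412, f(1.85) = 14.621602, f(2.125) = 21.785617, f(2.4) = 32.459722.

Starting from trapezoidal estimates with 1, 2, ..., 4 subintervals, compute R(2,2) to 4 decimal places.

17.8438

R(0,0) (trapezoid, 1 panel, h=1.1000): 21.475342
R(1,0) (trapezoid, 2 panels, h=0.5500): 18.779552
R(2,0) (trapezoid, 4 panels, h=0.2750): 18.079509
R(1,1) = 18.779552 + (18.779552 − 21.475342)/3 = 17.880955
R(2,1) = 18.079509 + (18.079509 − 18.779552)/3 = 17.846161
R(2,2) = 17.846161 + (17.846161 − 17.880955)/15 = 17.843841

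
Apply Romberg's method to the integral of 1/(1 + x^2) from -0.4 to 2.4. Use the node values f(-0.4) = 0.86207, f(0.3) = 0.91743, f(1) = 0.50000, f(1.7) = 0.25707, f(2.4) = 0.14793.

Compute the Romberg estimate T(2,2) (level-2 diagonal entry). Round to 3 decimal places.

1.576

T(0,0) (trapezoid, 1 panel, h=2.8000): 1.41400
T(1,0) (trapezoid, 2 panels, h=1.4000): 1.40700
T(2,0) (trapezoid, 4 panels, h=0.7000): 1.52565
T(1,1) = 1.40700 + (1.40700 − 1.41400)/3 = 1.40467
T(2,1) = 1.52565 + (1.52565 − 1.40700)/3 = 1.56520
T(2,2) = 1.56520 + (1.56520 − 1.40467)/15 = 1.57590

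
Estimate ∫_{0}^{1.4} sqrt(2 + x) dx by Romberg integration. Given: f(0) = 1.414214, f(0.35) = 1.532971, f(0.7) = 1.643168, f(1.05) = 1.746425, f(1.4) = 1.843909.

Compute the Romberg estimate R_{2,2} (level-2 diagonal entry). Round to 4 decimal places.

R_{0,0} (trapezoid, 1 panel, h=1.4000): 2.280686
R_{1,0} (trapezoid, 2 panels, h=0.7000): 2.290561
R_{2,0} (trapezoid, 4 panels, h=0.3500): 2.293069
R_{1,1} = 2.290561 + (2.290561 − 2.280686)/3 = 2.293853
R_{2,1} = 2.293069 + (2.293069 − 2.290561)/3 = 2.293905
R_{2,2} = 2.293905 + (2.293905 − 2.293853)/15 = 2.293908

2.2939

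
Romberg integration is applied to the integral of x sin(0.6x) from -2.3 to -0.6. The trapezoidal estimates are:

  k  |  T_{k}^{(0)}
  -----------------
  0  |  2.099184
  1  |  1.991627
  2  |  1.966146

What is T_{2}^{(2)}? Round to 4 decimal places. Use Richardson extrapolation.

1.9578

Richardson extrapolation on the trapezoidal column (denominator 4−1=3):
T_{1}^{(1)} = (4·1.991627 − 2.099184) / 3 = 1.955775
T_{2}^{(1)} = 1.966146 + (1.966146 − 1.991627)/3 = 1.957652
T_{2}^{(2)} = (16·1.957652 − 1.955775) / 15 = 1.957777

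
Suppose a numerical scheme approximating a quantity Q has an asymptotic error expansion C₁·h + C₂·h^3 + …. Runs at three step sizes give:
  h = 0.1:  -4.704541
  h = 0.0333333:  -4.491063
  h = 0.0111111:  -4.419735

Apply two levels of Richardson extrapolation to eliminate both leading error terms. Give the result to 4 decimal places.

-4.3841

First eliminate the h term (factor 3^1 = 3):
  B₁ = (3·(-4.491063) − (-4.704541))/2 = -4.384324
  B₂ = (3·(-4.419735) − (-4.491063))/2 = -4.384071
Then eliminate the h^3 term (factor 3^3 = 27):
  (27·(-4.384071) − (-4.384324))/26 = -4.384061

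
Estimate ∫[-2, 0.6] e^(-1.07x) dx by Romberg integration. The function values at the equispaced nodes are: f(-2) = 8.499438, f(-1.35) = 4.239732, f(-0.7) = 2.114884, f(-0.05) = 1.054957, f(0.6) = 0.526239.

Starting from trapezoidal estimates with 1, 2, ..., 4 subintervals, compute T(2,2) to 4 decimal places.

7.4530

T(0,0) (trapezoid, 1 panel, h=2.6000): 11.733380
T(1,0) (trapezoid, 2 panels, h=1.3000): 8.616039
T(2,0) (trapezoid, 4 panels, h=0.6500): 7.749567
T(1,1) = 8.616039 + (8.616039 − 11.733380)/3 = 7.576925
T(2,1) = 7.749567 + (7.749567 − 8.616039)/3 = 7.460743
T(2,2) = 7.460743 + (7.460743 − 7.576925)/15 = 7.452998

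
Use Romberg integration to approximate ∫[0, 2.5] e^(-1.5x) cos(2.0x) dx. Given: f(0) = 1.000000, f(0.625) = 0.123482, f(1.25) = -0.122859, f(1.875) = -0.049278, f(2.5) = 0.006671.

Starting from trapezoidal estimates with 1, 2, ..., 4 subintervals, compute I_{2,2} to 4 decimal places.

I_{0,0} (trapezoid, 1 panel, h=2.5000): 1.258339
I_{1,0} (trapezoid, 2 panels, h=1.2500): 0.475596
I_{2,0} (trapezoid, 4 panels, h=0.6250): 0.284175
I_{1,1} = 0.475596 + (0.475596 − 1.258339)/3 = 0.214682
I_{2,1} = 0.284175 + (0.284175 − 0.475596)/3 = 0.220368
I_{2,2} = 0.220368 + (0.220368 − 0.214682)/15 = 0.220747

0.2207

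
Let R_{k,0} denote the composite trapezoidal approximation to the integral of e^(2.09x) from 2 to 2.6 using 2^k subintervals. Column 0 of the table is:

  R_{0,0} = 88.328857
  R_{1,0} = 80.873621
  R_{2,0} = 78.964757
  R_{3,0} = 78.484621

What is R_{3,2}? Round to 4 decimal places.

Richardson extrapolation on the trapezoidal column (denominator 4−1=3):
R_{2,1} = (4·78.964757 − 80.873621) / 3 = 78.328469
R_{3,1} = (4·78.484621 − 78.964757) / 3 = 78.324576
R_{3,2} = 78.324576 + (78.324576 − 78.328469)/15 = 78.324316

78.3243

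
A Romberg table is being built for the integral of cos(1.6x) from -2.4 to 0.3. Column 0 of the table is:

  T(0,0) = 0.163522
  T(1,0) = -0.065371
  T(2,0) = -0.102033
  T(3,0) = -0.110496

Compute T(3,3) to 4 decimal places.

-0.1133

Richardson extrapolation on the trapezoidal column (denominator 4−1=3):
T(1,1) = (4·(-0.065371) − 0.163522) / 3 = -0.141669
T(2,1) = (4·(-0.102033) − (-0.065371)) / 3 = -0.114254
T(3,1) = (4·(-0.110496) − (-0.102033)) / 3 = -0.113317
T(2,2) = (16·(-0.114254) − (-0.141669)) / 15 = -0.112426
T(3,2) = (16·(-0.113317) − (-0.114254)) / 15 = -0.113255
T(3,3) = -0.113255 + (-0.113255 − (-0.112426))/63 = -0.113268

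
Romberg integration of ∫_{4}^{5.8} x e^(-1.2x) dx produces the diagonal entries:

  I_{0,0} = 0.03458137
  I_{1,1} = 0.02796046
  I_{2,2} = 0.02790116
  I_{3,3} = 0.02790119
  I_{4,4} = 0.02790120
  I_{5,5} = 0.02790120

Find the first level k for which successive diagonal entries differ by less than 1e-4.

k = 2

|I_{1,1} − I_{0,0}| = 0.00662091 ≥ 1e-4
|I_{2,2} − I_{1,1}| = 0.00005930 < 1e-4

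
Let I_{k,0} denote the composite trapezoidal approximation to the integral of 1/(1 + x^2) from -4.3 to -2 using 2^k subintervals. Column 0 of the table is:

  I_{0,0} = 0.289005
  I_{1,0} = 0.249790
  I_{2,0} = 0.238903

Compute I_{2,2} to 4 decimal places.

0.2352

I_{1,1} = 0.249790 + (0.249790 − 0.289005)/3 = 0.236718
I_{2,1} = 0.238903 + (0.238903 − 0.249790)/3 = 0.235274
I_{2,2} = 0.235274 + (0.235274 − 0.236718)/15 = 0.235178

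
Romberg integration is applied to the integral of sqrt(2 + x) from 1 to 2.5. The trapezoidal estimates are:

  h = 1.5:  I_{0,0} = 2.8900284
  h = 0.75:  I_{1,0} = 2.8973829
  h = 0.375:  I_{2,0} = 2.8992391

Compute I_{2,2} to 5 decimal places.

2.89986

I_{1,1} = (4·2.8973829 − 2.8900284) / 3 = 2.8998344
I_{2,1} = 2.8992391 + (2.8992391 − 2.8973829)/3 = 2.8998578
I_{2,2} = 2.8998578 + (2.8998578 − 2.8998344)/15 = 2.8998594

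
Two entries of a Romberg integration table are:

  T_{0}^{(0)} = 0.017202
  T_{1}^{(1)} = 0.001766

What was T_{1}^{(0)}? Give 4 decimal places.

From T_{1}^{(1)} = (4·T_{1}^{(0)} − T_{0}^{(0)})/3, solve for T_{1}^{(0)}:
4·T_{1}^{(0)} = 3·0.001766 + 0.017202 = 0.022500
T_{1}^{(0)} = 0.005625

0.0056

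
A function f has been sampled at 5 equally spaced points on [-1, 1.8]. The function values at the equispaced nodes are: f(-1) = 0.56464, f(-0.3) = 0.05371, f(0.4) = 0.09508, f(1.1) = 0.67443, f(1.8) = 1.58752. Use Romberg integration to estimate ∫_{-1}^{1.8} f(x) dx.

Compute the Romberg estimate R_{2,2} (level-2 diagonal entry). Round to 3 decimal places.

R_{0,0} (trapezoid, 1 panel, h=2.8000): 3.01302
R_{1,0} (trapezoid, 2 panels, h=1.4000): 1.63962
R_{2,0} (trapezoid, 4 panels, h=0.7000): 1.32951
R_{1,1} = 1.63962 + (1.63962 − 3.01302)/3 = 1.18182
R_{2,1} = 1.32951 + (1.32951 − 1.63962)/3 = 1.22614
R_{2,2} = 1.22614 + (1.22614 − 1.18182)/15 = 1.22909

1.229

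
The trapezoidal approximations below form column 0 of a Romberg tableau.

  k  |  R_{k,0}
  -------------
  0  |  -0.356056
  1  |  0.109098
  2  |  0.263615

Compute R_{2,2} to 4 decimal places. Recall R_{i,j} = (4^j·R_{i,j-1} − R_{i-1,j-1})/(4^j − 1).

R_{1,1} = 0.109098 + (0.109098 − (-0.356056))/3 = 0.264149
R_{2,1} = 0.263615 + (0.263615 − 0.109098)/3 = 0.315121
R_{2,2} = 0.315121 + (0.315121 − 0.264149)/15 = 0.318519

0.3185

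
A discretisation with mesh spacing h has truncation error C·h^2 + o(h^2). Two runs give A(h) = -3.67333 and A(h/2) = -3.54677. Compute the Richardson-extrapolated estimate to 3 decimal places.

-3.505

Extrapolated value = (4·A(h/2) − A(h)) / (4 − 1)
= (4·(-3.54677) − (-3.67333)) / 3
= -10.51375 / 3 = -3.50458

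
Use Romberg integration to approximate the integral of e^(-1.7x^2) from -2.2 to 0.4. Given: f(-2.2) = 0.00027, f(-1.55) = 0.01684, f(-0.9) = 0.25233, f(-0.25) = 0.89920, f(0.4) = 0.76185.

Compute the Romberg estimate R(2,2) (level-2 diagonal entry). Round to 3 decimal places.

1.088

R(0,0) (trapezoid, 1 panel, h=2.6000): 0.99076
R(1,0) (trapezoid, 2 panels, h=1.3000): 0.82341
R(2,0) (trapezoid, 4 panels, h=0.6500): 1.00713
R(1,1) = 0.82341 + (0.82341 − 0.99076)/3 = 0.76763
R(2,1) = 1.00713 + (1.00713 − 0.82341)/3 = 1.06837
R(2,2) = 1.06837 + (1.06837 − 0.76763)/15 = 1.08842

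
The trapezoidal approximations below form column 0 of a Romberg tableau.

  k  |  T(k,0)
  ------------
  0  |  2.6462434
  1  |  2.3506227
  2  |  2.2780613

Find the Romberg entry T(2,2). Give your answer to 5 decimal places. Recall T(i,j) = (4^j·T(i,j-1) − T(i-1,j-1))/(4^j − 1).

Richardson extrapolation on the trapezoidal column (denominator 4−1=3):
T(1,1) = 2.3506227 + (2.3506227 − 2.6462434)/3 = 2.2520825
T(2,1) = 2.2780613 + (2.2780613 − 2.3506227)/3 = 2.2538742
T(2,2) = 2.2538742 + (2.2538742 − 2.2520825)/15 = 2.2539936

2.25399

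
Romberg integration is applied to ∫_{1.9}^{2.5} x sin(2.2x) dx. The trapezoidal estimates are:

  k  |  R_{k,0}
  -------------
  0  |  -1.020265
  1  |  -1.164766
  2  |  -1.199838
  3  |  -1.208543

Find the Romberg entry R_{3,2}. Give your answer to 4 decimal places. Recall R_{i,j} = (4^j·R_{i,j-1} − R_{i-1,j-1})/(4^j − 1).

-1.2114

R_{2,1} = -1.199838 + (-1.199838 − (-1.164766))/3 = -1.211529
R_{3,1} = (4·(-1.208543) − (-1.199838)) / 3 = -1.211445
R_{3,2} = -1.211445 + (-1.211445 − (-1.211529))/15 = -1.211439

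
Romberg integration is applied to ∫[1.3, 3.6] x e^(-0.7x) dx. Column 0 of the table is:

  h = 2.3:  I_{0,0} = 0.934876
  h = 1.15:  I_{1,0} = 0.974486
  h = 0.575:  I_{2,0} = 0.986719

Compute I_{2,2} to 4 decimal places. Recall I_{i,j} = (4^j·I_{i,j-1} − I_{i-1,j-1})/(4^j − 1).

Richardson extrapolation on the trapezoidal column (denominator 4−1=3):
I_{1,1} = (4·0.974486 − 0.934876) / 3 = 0.987689
I_{2,1} = 0.986719 + (0.986719 − 0.974486)/3 = 0.990797
I_{2,2} = 0.990797 + (0.990797 − 0.987689)/15 = 0.991004
(Column j=1 coincides with Simpson's rule on the same nodes.)

0.9910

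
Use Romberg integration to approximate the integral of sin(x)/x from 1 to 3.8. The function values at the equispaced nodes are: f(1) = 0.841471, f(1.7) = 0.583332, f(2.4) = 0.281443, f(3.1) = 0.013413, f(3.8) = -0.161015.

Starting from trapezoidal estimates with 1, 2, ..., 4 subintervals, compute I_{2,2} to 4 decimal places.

I_{0,0} (trapezoid, 1 panel, h=2.8000): 0.952638
I_{1,0} (trapezoid, 2 panels, h=1.4000): 0.870339
I_{2,0} (trapezoid, 4 panels, h=0.7000): 0.852891
I_{1,1} = 0.870339 + (0.870339 − 0.952638)/3 = 0.842906
I_{2,1} = 0.852891 + (0.852891 − 0.870339)/3 = 0.847075
I_{2,2} = 0.847075 + (0.847075 − 0.842906)/15 = 0.847353

0.8474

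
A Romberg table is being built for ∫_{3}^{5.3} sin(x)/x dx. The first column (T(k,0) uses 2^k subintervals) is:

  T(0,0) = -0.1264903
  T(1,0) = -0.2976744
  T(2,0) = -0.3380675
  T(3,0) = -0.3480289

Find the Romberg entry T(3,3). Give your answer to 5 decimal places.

-0.35134

Richardson extrapolation on the trapezoidal column (denominator 4−1=3):
T(1,1) = (4·(-0.2976744) − (-0.1264903)) / 3 = -0.3547358
T(2,1) = -0.3380675 + (-0.3380675 − (-0.2976744))/3 = -0.3515319
T(3,1) = -0.3480289 + (-0.3480289 − (-0.3380675))/3 = -0.3513494
T(2,2) = (16·(-0.3515319) − (-0.3547358)) / 15 = -0.3513183
T(3,2) = (16·(-0.3513494) − (-0.3515319)) / 15 = -0.3513372
T(3,3) = (64·(-0.3513372) − (-0.3513183)) / 63 = -0.3513375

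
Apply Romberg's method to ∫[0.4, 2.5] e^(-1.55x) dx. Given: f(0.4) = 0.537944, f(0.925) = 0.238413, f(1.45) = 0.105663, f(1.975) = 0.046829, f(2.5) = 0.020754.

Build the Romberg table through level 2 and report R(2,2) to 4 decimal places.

0.3338

R(0,0) (trapezoid, 1 panel, h=2.1000): 0.586633
R(1,0) (trapezoid, 2 panels, h=1.0500): 0.404263
R(2,0) (trapezoid, 4 panels, h=0.5250): 0.351883
R(1,1) = 0.404263 + (0.404263 − 0.586633)/3 = 0.343473
R(2,1) = 0.351883 + (0.351883 − 0.404263)/3 = 0.334423
R(2,2) = 0.334423 + (0.334423 − 0.343473)/15 = 0.333820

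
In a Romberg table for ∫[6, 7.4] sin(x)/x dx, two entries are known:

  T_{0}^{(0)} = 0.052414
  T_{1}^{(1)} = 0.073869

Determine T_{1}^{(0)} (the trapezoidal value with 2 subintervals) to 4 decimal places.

0.0685

From T_{1}^{(1)} = (4·T_{1}^{(0)} − T_{0}^{(0)})/3, solve for T_{1}^{(0)}:
4·T_{1}^{(0)} = 3·0.073869 + 0.052414 = 0.274021
T_{1}^{(0)} = 0.068505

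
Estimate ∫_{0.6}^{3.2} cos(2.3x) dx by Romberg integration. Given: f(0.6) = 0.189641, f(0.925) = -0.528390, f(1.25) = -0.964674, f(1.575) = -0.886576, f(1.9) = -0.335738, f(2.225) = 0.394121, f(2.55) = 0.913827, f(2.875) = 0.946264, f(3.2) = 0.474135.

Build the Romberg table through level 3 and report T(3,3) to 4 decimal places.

T(0,0) (trapezoid, 1 panel, h=2.6000): 0.862909
T(1,0) (trapezoid, 2 panels, h=1.3000): -0.005005
T(2,0) (trapezoid, 4 panels, h=0.6500): -0.035553
T(3,0) (trapezoid, 8 panels, h=0.3250): -0.042015
T(1,1) = -0.005005 + (-0.005005 − 0.862909)/3 = -0.294310
T(2,1) = -0.035553 + (-0.035553 − (-0.005005))/3 = -0.045736
T(3,1) = -0.042015 + (-0.042015 − (-0.035553))/3 = -0.044169
T(2,2) = -0.045736 + (-0.045736 − (-0.294310))/15 = -0.029164
T(3,2) = -0.044169 + (-0.044169 − (-0.045736))/15 = -0.044065
T(3,3) = -0.044065 + (-0.044065 − (-0.029164))/63 = -0.044302

-0.0443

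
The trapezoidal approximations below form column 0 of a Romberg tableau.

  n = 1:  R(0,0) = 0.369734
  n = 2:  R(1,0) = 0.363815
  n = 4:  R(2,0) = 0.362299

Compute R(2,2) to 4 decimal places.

0.3618

Richardson extrapolation on the trapezoidal column (denominator 4−1=3):
R(1,1) = 0.363815 + (0.363815 − 0.369734)/3 = 0.361842
R(2,1) = 0.362299 + (0.362299 − 0.363815)/3 = 0.361794
R(2,2) = 0.361794 + (0.361794 − 0.361842)/15 = 0.361791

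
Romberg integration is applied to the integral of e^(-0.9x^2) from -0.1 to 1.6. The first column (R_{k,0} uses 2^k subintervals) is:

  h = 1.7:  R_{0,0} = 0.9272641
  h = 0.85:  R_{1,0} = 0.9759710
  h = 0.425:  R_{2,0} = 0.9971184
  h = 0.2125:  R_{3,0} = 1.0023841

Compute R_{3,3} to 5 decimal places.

1.00412

Richardson extrapolation on the trapezoidal column (denominator 4−1=3):
R_{1,1} = (4·0.9759710 − 0.9272641) / 3 = 0.9922066
R_{2,1} = (4·0.9971184 − 0.9759710) / 3 = 1.0041675
R_{3,1} = 1.0023841 + (1.0023841 − 0.9971184)/3 = 1.0041393
R_{2,2} = (16·1.0041675 − 0.9922066) / 15 = 1.0049649
R_{3,2} = (16·1.0041393 − 1.0041675) / 15 = 1.0041374
R_{3,3} = 1.0041374 + (1.0041374 − 1.0049649)/63 = 1.0041243
(Column j=1 coincides with Simpson's rule on the same nodes.)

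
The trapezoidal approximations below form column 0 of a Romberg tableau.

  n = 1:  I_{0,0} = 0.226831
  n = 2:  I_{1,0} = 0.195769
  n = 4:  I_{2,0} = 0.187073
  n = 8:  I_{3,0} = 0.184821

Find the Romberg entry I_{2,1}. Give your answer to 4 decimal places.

0.1842

Richardson extrapolation on the trapezoidal column (denominator 4−1=3):
I_{2,1} = 0.187073 + (0.187073 − 0.195769)/3 = 0.184174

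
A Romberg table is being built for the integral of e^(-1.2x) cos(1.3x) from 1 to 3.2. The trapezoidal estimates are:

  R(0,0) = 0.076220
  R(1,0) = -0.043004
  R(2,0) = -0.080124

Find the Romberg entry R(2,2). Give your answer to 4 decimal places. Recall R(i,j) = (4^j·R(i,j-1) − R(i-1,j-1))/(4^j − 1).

R(1,1) = -0.043004 + (-0.043004 − 0.076220)/3 = -0.082745
R(2,1) = -0.080124 + (-0.080124 − (-0.043004))/3 = -0.092497
R(2,2) = (16·(-0.092497) − (-0.082745)) / 15 = -0.093147

-0.0931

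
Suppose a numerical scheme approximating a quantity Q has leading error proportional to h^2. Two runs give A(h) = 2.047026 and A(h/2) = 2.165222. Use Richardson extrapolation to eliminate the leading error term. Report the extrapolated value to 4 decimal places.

Extrapolated value = (4·A(h/2) − A(h)) / (4 − 1)
= (4·2.165222 − 2.047026) / 3
= 6.613862 / 3 = 2.204621

2.2046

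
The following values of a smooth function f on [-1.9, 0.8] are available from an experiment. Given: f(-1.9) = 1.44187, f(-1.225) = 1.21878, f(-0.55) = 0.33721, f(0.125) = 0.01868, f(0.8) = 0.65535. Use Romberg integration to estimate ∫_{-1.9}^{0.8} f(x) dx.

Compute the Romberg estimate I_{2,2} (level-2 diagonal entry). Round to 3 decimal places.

1.750

I_{0,0} (trapezoid, 1 panel, h=2.7000): 2.83125
I_{1,0} (trapezoid, 2 panels, h=1.3500): 1.87086
I_{2,0} (trapezoid, 4 panels, h=0.6750): 1.77071
I_{1,1} = 1.87086 + (1.87086 − 2.83125)/3 = 1.55073
I_{2,1} = 1.77071 + (1.77071 − 1.87086)/3 = 1.73733
I_{2,2} = 1.73733 + (1.73733 − 1.55073)/15 = 1.74977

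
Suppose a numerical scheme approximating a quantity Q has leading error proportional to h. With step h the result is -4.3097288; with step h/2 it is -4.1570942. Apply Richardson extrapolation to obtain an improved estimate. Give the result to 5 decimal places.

Extrapolated value = (2·A(h/2) − A(h)) / (2 − 1)
= (2·(-4.1570942) − (-4.3097288)) / 1
= -4.0044596 / 1 = -4.0044596

-4.00446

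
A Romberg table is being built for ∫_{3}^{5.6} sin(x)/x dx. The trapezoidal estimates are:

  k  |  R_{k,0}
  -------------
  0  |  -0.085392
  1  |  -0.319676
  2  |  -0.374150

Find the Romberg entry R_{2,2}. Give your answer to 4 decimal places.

-0.3919

Richardson extrapolation on the trapezoidal column (denominator 4−1=3):
R_{1,1} = -0.319676 + (-0.319676 − (-0.085392))/3 = -0.397771
R_{2,1} = (4·(-0.374150) − (-0.319676)) / 3 = -0.392308
R_{2,2} = -0.392308 + (-0.392308 − (-0.397771))/15 = -0.391944
(Column j=1 coincides with Simpson's rule on the same nodes.)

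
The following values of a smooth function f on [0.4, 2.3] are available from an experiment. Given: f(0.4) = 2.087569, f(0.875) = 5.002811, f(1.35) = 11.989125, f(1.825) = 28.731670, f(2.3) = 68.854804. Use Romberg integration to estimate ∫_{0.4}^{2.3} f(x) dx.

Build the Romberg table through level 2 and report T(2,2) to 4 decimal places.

T(0,0) (trapezoid, 1 panel, h=1.9000): 67.395254
T(1,0) (trapezoid, 2 panels, h=0.9500): 45.087296
T(2,0) (trapezoid, 4 panels, h=0.4750): 38.567526
T(1,1) = 45.087296 + (45.087296 − 67.395254)/3 = 37.651310
T(2,1) = 38.567526 + (38.567526 − 45.087296)/3 = 36.394269
T(2,2) = 36.394269 + (36.394269 − 37.651310)/15 = 36.310466

36.3105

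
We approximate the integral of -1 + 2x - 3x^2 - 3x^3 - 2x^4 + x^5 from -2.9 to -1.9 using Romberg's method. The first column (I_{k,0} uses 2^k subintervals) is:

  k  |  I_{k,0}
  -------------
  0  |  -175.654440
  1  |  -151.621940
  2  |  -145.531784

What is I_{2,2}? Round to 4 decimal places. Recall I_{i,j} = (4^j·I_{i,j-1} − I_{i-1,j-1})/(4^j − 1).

-143.4944

I_{1,1} = -151.621940 + (-151.621940 − (-175.654440))/3 = -143.611107
I_{2,1} = (4·(-145.531784) − (-151.621940)) / 3 = -143.501732
I_{2,2} = (16·(-143.501732) − (-143.611107)) / 15 = -143.494440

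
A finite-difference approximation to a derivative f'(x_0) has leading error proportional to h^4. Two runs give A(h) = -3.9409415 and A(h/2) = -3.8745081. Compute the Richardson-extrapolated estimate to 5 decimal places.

The leading error scales as h^4; refining by a factor of 2 reduces it by 2^4 = 16.
Extrapolated value = (16·A(h/2) − A(h)) / (16 − 1)
= (16·(-3.8745081) − (-3.9409415)) / 15
= -58.0511881 / 15 = -3.8700792

-3.87008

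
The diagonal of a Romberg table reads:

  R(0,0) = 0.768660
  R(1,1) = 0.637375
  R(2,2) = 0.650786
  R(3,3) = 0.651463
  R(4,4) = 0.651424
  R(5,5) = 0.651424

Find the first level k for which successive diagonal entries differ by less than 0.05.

|R(1,1) − R(0,0)| = 0.131285 ≥ 0.05
|R(2,2) − R(1,1)| = 0.013411 < 0.05

k = 2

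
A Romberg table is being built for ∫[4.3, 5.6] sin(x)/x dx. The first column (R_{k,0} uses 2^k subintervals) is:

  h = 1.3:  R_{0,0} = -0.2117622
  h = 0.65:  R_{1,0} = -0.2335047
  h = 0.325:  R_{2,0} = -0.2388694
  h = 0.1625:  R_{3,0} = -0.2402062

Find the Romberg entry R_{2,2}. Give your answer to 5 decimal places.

Richardson extrapolation on the trapezoidal column (denominator 4−1=3):
R_{1,1} = (4·(-0.2335047) − (-0.2117622)) / 3 = -0.2407522
R_{2,1} = (4·(-0.2388694) − (-0.2335047)) / 3 = -0.2406576
R_{2,2} = (16·(-0.2406576) − (-0.2407522)) / 15 = -0.2406513

-0.24065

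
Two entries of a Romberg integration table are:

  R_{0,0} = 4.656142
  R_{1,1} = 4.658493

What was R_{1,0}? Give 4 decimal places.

From R_{1,1} = (4·R_{1,0} − R_{0,0})/3, solve for R_{1,0}:
4·R_{1,0} = 3·4.658493 + 4.656142 = 18.631621
R_{1,0} = 4.657905

4.6579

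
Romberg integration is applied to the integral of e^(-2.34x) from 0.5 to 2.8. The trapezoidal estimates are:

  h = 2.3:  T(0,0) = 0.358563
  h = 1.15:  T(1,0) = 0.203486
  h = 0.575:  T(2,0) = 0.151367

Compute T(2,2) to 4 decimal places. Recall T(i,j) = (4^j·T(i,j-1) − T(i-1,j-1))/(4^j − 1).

Richardson extrapolation on the trapezoidal column (denominator 4−1=3):
T(1,1) = (4·0.203486 − 0.358563) / 3 = 0.151794
T(2,1) = (4·0.151367 − 0.203486) / 3 = 0.133994
T(2,2) = (16·0.133994 − 0.151794) / 15 = 0.132807

0.1328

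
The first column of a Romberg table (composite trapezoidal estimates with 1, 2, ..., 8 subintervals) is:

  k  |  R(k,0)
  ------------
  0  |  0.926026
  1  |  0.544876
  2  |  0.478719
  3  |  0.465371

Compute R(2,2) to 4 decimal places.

0.4593

R(1,1) = (4·0.544876 − 0.926026) / 3 = 0.417826
R(2,1) = 0.478719 + (0.478719 − 0.544876)/3 = 0.456667
R(2,2) = (16·0.456667 − 0.417826) / 15 = 0.459256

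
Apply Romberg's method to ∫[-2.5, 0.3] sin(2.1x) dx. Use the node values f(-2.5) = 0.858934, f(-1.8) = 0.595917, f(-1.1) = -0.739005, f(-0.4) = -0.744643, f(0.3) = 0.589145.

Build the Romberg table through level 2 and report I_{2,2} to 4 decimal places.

I_{0,0} (trapezoid, 1 panel, h=2.8000): 2.027311
I_{1,0} (trapezoid, 2 panels, h=1.4000): -0.020952
I_{2,0} (trapezoid, 4 panels, h=0.7000): -0.114584
I_{1,1} = -0.020952 + (-0.020952 − 2.027311)/3 = -0.703706
I_{2,1} = -0.114584 + (-0.114584 − (-0.020952))/3 = -0.145795
I_{2,2} = -0.145795 + (-0.145795 − (-0.703706))/15 = -0.108601

-0.1086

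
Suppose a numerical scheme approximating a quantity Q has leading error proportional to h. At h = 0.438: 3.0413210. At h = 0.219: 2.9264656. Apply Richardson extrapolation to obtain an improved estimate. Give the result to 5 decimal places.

The leading error scales as h; refining by a factor of 2 reduces it by 2^1 = 2.
Extrapolated value = (2·A(h/2) − A(h)) / (2 − 1)
= (2·2.9264656 − 3.0413210) / 1
= 2.8116102 / 1 = 2.8116102

2.81161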